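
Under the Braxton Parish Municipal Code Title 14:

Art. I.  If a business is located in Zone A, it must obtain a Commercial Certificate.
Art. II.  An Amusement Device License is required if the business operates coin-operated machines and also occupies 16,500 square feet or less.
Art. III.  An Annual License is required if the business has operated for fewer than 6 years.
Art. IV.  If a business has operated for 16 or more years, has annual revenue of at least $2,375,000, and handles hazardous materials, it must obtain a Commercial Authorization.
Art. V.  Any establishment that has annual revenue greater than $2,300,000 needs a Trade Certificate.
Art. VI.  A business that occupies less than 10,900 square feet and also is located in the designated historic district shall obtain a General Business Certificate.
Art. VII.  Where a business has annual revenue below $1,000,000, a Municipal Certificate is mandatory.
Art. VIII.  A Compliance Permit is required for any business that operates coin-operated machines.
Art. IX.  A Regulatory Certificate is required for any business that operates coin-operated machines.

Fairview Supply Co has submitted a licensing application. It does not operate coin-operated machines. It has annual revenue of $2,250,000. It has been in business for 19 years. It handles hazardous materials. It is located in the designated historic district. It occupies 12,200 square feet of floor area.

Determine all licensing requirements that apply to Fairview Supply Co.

None

Art. I. is located in the designated historic district (not: is located in Zone A) → Commercial Certificate not required.
Art. II. does not operate coin-operated machines; floor area 12,200 square feet ≤ 16,500 square feet → Amusement Device License not required.
Art. III. years in business 19 ≥ 6 → Annual License not required.
Art. IV. years in business 19 ≥ 16; revenue $2,250,000 < $2,375,000; handles hazardous materials → Commercial Authorization not required.
Art. V. revenue $2,250,000 ≤ $2,300,000 → Trade Certificate not required.
Art. VI. floor area 12,200 square feet ≥ 10,900 square feet; is located in the designated historic district → General Business Certificate not required.
Art. VII. revenue $2,250,000 ≥ $1,000,000 → Municipal Certificate not required.
Art. VIII. does not operate coin-operated machines → Compliance Permit not required.
Art. IX. does not operate coin-operated machines → Regulatory Certificate not required.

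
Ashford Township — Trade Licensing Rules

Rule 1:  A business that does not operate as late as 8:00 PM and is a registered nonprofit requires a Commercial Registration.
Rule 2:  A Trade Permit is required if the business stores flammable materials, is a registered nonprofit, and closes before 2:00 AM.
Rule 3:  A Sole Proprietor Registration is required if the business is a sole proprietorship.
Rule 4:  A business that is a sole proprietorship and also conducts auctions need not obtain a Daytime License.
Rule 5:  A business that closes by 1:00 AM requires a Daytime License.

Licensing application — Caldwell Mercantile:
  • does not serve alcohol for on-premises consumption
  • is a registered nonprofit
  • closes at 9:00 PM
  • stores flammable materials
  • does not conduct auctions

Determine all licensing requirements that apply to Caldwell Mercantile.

Rule 1: closes 9:00 PM, after 8:00 PM; is a registered nonprofit → Commercial Registration not required.
Rule 2: stores flammable materials; is a registered nonprofit; closes 9:00 PM, at/before 2:00 AM → Trade Permit required.
Rule 3: is a registered nonprofit (not: is a sole proprietorship) → Sole Proprietor Registration not required.
Rule 4: is a registered nonprofit (not: is a sole proprietorship); does not conduct auctions → Daytime License exemption does not apply.
Rule 5: closes 9:00 PM, at/before 1:00 AM → Daytime License required.

Daytime License, Trade Permit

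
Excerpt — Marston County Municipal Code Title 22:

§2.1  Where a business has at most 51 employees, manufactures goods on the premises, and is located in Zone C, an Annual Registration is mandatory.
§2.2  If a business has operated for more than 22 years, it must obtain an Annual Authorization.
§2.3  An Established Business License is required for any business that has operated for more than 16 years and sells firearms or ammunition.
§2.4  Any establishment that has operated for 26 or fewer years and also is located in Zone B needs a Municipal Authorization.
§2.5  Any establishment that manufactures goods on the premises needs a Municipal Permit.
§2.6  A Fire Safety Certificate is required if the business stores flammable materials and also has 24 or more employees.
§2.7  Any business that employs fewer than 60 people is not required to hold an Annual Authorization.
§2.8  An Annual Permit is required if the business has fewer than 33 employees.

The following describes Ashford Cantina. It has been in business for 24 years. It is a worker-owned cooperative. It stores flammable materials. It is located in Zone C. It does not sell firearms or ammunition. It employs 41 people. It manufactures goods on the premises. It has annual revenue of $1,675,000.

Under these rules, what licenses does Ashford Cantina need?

§2.1 employees 41 ≤ 51; manufactures goods on the premises; is located in Zone C → Annual Registration required.
§2.2 years in business 24 > 22 → Annual Authorization required.
§2.3 years in business 24 > 16; does not sell firearms or ammunition → Established Business License not required.
§2.4 years in business 24 ≤ 26; is located in Zone C (not: is located in Zone B) → Municipal Authorization not required.
§2.5 manufactures goods on the premises → Municipal Permit required.
§2.6 stores flammable materials; employees 41 ≥ 24 → Fire Safety Certificate required.
§2.7 employees 41 < 60 → exempt from Annual Authorization.
§2.8 employees 41 ≥ 33 → Annual Permit not required.

Annual Registration, Fire Safety Certificate, Municipal Permit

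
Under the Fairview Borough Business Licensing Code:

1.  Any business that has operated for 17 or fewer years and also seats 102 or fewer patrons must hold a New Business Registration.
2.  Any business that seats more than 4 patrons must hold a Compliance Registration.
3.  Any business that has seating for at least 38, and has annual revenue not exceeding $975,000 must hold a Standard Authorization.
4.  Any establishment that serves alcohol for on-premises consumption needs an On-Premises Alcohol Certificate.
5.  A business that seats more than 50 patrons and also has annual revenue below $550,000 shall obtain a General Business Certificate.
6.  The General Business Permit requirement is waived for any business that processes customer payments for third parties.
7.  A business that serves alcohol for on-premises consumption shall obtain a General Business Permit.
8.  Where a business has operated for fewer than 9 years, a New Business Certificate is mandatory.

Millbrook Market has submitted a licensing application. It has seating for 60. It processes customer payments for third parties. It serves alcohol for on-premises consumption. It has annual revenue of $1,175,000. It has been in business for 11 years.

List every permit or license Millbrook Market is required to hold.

Compliance Registration, New Business Registration, On-Premises Alcohol Certificate

1. years in business 11 ≤ 17; seating 60 ≤ 102 → New Business Registration required.
2. seating 60 > 4 → Compliance Registration required.
3. seating 60 ≥ 38; revenue $1,175,000 > $975,000 → Standard Authorization not required.
4. serves alcohol for on-premises consumption → On-Premises Alcohol Certificate required.
5. seating 60 > 50; revenue $1,175,000 ≥ $550,000 → General Business Certificate not required.
6. processes customer payments for third parties → exempt from General Business Permit.
7. serves alcohol for on-premises consumption → General Business Permit required.
8. years in business 11 ≥ 9 → New Business Certificate not required.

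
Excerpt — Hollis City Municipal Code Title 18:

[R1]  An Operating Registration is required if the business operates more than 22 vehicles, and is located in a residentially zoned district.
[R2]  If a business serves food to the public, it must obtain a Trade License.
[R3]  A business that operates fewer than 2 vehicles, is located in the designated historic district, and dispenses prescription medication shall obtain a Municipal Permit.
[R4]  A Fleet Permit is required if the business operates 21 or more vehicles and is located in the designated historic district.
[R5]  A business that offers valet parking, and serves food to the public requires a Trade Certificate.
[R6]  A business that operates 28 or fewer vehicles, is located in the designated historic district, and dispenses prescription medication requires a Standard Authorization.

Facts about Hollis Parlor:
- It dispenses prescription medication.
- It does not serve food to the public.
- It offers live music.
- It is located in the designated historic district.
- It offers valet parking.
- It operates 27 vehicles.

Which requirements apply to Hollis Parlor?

Fleet Permit, Standard Authorization

[R1] vehicles 27 > 22; is located in the designated historic district (not: is located in a residentially zoned district) → Operating Registration not required.
[R2] does not serve food to the public → Trade License not required.
[R3] vehicles 27 ≥ 2; is located in the designated historic district; dispenses prescription medication → Municipal Permit not required.
[R4] vehicles 27 ≥ 21; is located in the designated historic district → Fleet Permit required.
[R5] offers valet parking; does not serve food to the public → Trade Certificate not required.
[R6] vehicles 27 ≤ 28; is located in the designated historic district; dispenses prescription medication → Standard Authorization required.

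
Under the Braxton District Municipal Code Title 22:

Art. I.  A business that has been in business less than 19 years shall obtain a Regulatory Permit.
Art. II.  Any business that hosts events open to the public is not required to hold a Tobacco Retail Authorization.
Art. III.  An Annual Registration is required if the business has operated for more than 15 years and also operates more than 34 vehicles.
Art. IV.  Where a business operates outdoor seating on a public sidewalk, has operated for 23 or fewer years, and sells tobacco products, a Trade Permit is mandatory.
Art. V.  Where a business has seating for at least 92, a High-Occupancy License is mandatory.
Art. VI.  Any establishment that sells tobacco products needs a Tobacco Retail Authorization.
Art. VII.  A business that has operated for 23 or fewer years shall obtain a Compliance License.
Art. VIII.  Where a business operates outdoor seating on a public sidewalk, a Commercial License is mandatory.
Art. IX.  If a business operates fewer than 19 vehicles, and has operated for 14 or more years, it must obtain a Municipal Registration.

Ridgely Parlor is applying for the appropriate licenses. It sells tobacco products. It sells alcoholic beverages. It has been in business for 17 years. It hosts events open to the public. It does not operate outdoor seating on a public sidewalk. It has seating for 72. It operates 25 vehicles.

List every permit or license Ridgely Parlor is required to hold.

Art. I. years in business 17 < 19 → Regulatory Permit required.
Art. II. hosts events open to the public → exempt from Tobacco Retail Authorization.
Art. III. years in business 17 > 15; vehicles 25 ≤ 34 → Annual Registration not required.
Art. IV. does not operate outdoor seating on a public sidewalk; years in business 17 ≤ 23; sells tobacco products → Trade Permit not required.
Art. V. seating 72 < 92 → High-Occupancy License not required.
Art. VI. sells tobacco products → Tobacco Retail Authorization required.
Art. VII. years in business 17 ≤ 23 → Compliance License required.
Art. VIII. does not operate outdoor seating on a public sidewalk → Commercial License not required.
Art. IX. vehicles 25 ≥ 19; years in business 17 ≥ 14 → Municipal Registration not required.

Compliance License, Regulatory Permit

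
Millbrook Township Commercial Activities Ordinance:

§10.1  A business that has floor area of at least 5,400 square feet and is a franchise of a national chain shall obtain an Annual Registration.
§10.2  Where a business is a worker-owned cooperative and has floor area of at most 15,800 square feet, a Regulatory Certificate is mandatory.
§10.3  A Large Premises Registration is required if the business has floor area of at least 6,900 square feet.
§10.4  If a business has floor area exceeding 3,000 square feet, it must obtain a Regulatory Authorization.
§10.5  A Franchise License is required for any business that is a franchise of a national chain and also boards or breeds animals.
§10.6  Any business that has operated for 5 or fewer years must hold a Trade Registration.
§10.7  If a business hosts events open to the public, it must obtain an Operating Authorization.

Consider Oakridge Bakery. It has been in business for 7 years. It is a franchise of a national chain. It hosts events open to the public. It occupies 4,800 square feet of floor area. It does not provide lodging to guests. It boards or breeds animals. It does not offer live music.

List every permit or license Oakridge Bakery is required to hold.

Franchise License, Operating Authorization, Regulatory Authorization

§10.1 floor area 4,800 square feet < 5,400 square feet; is a franchise of a national chain → Annual Registration not required.
§10.2 is a franchise of a national chain (not: is a worker-owned cooperative); floor area 4,800 square feet ≤ 15,800 square feet → Regulatory Certificate not required.
§10.3 floor area 4,800 square feet < 6,900 square feet → Large Premises Registration not required.
§10.4 floor area 4,800 square feet > 3,000 square feet → Regulatory Authorization required.
§10.5 is a franchise of a national chain; boards or breeds animals → Franchise License required.
§10.6 years in business 7 > 5 → Trade Registration not required.
§10.7 hosts events open to the public → Operating Authorization required.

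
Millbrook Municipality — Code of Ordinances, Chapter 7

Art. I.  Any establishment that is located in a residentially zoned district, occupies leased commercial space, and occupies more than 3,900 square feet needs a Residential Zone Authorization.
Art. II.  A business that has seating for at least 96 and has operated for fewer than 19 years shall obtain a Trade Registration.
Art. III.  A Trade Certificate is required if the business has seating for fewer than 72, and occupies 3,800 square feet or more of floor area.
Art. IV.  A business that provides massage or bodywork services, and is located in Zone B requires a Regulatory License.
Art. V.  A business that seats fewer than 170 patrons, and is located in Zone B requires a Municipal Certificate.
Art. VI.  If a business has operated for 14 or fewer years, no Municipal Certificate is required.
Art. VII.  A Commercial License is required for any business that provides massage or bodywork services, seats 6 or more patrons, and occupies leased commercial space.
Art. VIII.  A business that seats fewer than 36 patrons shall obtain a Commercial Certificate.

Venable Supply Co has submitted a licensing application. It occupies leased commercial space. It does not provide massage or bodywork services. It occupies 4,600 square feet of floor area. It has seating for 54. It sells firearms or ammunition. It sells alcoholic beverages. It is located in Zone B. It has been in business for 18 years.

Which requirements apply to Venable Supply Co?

Art. I. is located in Zone B (not: is located in a residentially zoned district); occupies leased commercial space; floor area 4,600 square feet > 3,900 square feet → Residential Zone Authorization not required.
Art. II. seating 54 < 96; years in business 18 < 19 → Trade Registration not required.
Art. III. seating 54 < 72; floor area 4,600 square feet ≥ 3,800 square feet → Trade Certificate required.
Art. IV. does not provide massage or bodywork services; is located in Zone B → Regulatory License not required.
Art. V. seating 54 < 170; is located in Zone B → Municipal Certificate required.
Art. VI. years in business 18 > 14 → Municipal Certificate exemption does not apply.
Art. VII. does not provide massage or bodywork services; seating 54 ≥ 6; occupies leased commercial space → Commercial License not required.
Art. VIII. seating 54 ≥ 36 → Commercial Certificate not required.

Municipal Certificate, Trade Certificate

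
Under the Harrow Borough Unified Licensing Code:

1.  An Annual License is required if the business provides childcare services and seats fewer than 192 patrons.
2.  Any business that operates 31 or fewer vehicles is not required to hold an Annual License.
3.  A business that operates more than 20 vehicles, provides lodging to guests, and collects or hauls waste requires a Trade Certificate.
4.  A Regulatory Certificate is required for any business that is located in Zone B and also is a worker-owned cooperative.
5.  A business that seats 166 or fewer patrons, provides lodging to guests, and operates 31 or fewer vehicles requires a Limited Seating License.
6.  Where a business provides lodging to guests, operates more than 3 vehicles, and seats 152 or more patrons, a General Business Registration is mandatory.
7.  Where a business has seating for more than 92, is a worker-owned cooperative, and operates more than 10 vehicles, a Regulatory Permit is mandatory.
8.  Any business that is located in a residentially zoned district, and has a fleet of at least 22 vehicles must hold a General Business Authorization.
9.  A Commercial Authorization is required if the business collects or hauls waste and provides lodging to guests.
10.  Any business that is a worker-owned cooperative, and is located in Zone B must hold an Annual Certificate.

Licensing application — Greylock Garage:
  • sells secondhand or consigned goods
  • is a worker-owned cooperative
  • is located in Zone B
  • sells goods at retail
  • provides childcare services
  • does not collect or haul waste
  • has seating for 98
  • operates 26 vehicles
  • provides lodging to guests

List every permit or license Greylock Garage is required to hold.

1. provides childcare services; seating 98 < 192 → Annual License required.
2. vehicles 26 ≤ 31 → exempt from Annual License.
3. vehicles 26 > 20; provides lodging to guests; does not collect or haul waste → Trade Certificate not required.
4. is located in Zone B; is a worker-owned cooperative → Regulatory Certificate required.
5. seating 98 ≤ 166; provides lodging to guests; vehicles 26 ≤ 31 → Limited Seating License required.
6. provides lodging to guests; vehicles 26 > 3; seating 98 < 152 → General Business Registration not required.
7. seating 98 > 92; is a worker-owned cooperative; vehicles 26 > 10 → Regulatory Permit required.
8. is located in Zone B (not: is located in a residentially zoned district); vehicles 26 ≥ 22 → General Business Authorization not required.
9. does not collect or haul waste; provides lodging to guests → Commercial Authorization not required.
10. is a worker-owned cooperative; is located in Zone B → Annual Certificate required.

Annual Certificate, Limited Seating License, Regulatory Certificate, Regulatory Permit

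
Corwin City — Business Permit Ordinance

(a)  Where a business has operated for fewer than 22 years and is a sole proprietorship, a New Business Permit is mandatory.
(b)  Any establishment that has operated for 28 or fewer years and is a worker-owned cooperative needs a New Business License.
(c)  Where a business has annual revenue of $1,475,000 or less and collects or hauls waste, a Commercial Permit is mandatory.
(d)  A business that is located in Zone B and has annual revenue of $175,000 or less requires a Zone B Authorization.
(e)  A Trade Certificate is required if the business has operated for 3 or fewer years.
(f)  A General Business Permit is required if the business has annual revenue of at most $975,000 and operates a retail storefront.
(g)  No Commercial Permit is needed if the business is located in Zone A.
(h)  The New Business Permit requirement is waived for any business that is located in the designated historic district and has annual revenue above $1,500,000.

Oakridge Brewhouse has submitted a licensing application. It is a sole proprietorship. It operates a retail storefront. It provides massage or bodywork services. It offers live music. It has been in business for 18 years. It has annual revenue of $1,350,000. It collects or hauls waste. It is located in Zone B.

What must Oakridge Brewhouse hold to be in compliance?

Commercial Permit, New Business Permit

(a) years in business 18 < 22; is a sole proprietorship → New Business Permit required.
(b) years in business 18 ≤ 28; is a sole proprietorship (not: is a worker-owned cooperative) → New Business License not required.
(c) revenue $1,350,000 ≤ $1,475,000; collects or hauls waste → Commercial Permit required.
(d) is located in Zone B; revenue $1,350,000 > $175,000 → Zone B Authorization not required.
(e) years in business 18 > 3 → Trade Certificate not required.
(f) revenue $1,350,000 > $975,000; operates a retail storefront → General Business Permit not required.
(g) is located in Zone B (not: is located in Zone A) → Commercial Permit exemption does not apply.
(h) is located in Zone B (not: is located in the designated historic district); revenue $1,350,000 ≤ $1,500,000 → New Business Permit exemption does not apply.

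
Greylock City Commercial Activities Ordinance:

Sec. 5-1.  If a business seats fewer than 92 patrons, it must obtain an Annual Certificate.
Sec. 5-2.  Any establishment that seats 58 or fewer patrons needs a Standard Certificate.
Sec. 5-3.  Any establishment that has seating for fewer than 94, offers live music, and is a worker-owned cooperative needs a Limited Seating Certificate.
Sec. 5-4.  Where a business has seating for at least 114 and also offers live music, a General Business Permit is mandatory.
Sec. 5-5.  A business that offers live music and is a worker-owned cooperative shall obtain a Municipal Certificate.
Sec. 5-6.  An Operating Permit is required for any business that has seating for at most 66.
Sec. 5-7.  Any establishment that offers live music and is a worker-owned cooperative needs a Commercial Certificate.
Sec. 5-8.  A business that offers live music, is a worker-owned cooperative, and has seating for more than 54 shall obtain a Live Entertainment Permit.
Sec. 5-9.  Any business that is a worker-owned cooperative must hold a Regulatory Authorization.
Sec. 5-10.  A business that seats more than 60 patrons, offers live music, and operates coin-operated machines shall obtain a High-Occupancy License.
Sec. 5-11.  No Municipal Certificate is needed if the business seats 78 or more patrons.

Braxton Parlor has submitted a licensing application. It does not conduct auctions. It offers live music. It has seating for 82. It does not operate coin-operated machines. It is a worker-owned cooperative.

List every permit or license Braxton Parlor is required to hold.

Sec. 5-1. seating 82 < 92 → Annual Certificate required.
Sec. 5-2. seating 82 > 58 → Standard Certificate not required.
Sec. 5-3. seating 82 < 94; offers live music; is a worker-owned cooperative → Limited Seating Certificate required.
Sec. 5-4. seating 82 < 114; offers live music → General Business Permit not required.
Sec. 5-5. offers live music; is a worker-owned cooperative → Municipal Certificate required.
Sec. 5-6. seating 82 > 66 → Operating Permit not required.
Sec. 5-7. offers live music; is a worker-owned cooperative → Commercial Certificate required.
Sec. 5-8. offers live music; is a worker-owned cooperative; seating 82 > 54 → Live Entertainment Permit required.
Sec. 5-9. is a worker-owned cooperative → Regulatory Authorization required.
Sec. 5-10. seating 82 > 60; offers live music; does not operate coin-operated machines → High-Occupancy License not required.
Sec. 5-11. seating 82 ≥ 78 → exempt from Municipal Certificate.

Annual Certificate, Commercial Certificate, Limited Seating Certificate, Live Entertainment Permit, Regulatory Authorization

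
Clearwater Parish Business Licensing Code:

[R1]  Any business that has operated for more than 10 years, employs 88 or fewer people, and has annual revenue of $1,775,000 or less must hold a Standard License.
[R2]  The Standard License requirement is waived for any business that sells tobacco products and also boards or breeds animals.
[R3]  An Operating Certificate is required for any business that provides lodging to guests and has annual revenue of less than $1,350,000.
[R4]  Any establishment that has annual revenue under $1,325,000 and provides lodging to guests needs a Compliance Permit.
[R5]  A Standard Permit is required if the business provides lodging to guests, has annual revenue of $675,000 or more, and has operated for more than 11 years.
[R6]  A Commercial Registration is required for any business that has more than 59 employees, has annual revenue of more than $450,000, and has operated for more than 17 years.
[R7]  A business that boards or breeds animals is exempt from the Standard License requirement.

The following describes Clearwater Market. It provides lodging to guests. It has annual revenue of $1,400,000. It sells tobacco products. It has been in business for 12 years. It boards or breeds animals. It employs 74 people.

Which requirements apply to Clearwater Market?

Standard Permit

[R1] years in business 12 > 10; employees 74 ≤ 88; revenue $1,400,000 ≤ $1,775,000 → Standard License required.
[R2] sells tobacco products; boards or breeds animals → exempt from Standard License.
[R3] provides lodging to guests; revenue $1,400,000 ≥ $1,350,000 → Operating Certificate not required.
[R4] revenue $1,400,000 ≥ $1,325,000; provides lodging to guests → Compliance Permit not required.
[R5] provides lodging to guests; revenue $1,400,000 ≥ $675,000; years in business 12 > 11 → Standard Permit required.
[R6] employees 74 > 59; revenue $1,400,000 > $450,000; years in business 12 ≤ 17 → Commercial Registration not required.
[R7] boards or breeds animals → exempt from Standard License.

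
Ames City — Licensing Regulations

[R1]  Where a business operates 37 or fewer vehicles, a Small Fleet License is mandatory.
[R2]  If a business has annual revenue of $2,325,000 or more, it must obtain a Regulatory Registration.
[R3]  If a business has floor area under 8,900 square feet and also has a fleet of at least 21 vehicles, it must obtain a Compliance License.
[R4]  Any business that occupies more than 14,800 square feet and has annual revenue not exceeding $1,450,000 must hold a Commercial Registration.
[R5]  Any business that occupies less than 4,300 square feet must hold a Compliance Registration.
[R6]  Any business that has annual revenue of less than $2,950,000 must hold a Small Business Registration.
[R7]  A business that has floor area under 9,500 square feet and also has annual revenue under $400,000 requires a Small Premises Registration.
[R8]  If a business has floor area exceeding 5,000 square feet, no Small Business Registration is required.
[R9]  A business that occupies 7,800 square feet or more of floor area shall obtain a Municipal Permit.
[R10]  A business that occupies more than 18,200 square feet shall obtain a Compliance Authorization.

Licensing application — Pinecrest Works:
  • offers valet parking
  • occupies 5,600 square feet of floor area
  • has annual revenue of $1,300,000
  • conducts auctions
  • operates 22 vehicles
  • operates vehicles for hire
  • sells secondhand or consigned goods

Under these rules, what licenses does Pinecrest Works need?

[R1] vehicles 22 ≤ 37 → Small Fleet License required.
[R2] revenue $1,300,000 < $2,325,000 → Regulatory Registration not required.
[R3] floor area 5,600 square feet < 8,900 square feet; vehicles 22 ≥ 21 → Compliance License required.
[R4] floor area 5,600 square feet ≤ 14,800 square feet; revenue $1,300,000 ≤ $1,450,000 → Commercial Registration not required.
[R5] floor area 5,600 square feet ≥ 4,300 square feet → Compliance Registration not required.
[R6] revenue $1,300,000 < $2,950,000 → Small Business Registration required.
[R7] floor area 5,600 square feet < 9,500 square feet; revenue $1,300,000 ≥ $400,000 → Small Premises Registration not required.
[R8] floor area 5,600 square feet > 5,000 square feet → exempt from Small Business Registration.
[R9] floor area 5,600 square feet < 7,800 square feet → Municipal Permit not required.
[R10] floor area 5,600 square feet ≤ 18,200 square feet → Compliance Authorization not required.

Compliance License, Small Fleet License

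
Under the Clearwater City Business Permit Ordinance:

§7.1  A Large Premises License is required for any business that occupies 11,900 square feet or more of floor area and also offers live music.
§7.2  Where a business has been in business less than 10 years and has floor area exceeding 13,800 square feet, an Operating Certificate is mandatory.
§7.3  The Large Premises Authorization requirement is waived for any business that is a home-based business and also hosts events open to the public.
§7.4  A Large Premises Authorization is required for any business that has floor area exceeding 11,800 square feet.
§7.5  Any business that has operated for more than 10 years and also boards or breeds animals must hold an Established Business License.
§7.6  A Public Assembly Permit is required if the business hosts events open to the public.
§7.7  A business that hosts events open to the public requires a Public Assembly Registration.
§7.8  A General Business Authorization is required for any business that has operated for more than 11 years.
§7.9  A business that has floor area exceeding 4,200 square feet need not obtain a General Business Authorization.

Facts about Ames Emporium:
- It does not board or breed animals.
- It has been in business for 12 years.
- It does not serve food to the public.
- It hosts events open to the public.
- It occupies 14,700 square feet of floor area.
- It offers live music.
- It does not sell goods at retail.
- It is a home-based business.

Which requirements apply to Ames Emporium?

Large Premises License, Public Assembly Permit, Public Assembly Registration

§7.1 floor area 14,700 square feet ≥ 11,900 square feet; offers live music → Large Premises License required.
§7.2 years in business 12 ≥ 10; floor area 14,700 square feet > 13,800 square feet → Operating Certificate not required.
§7.3 is a home-based business; hosts events open to the public → exempt from Large Premises Authorization.
§7.4 floor area 14,700 square feet > 11,800 square feet → Large Premises Authorization required.
§7.5 years in business 12 > 10; does not board or breed animals → Established Business License not required.
§7.6 hosts events open to the public → Public Assembly Permit required.
§7.7 hosts events open to the public → Public Assembly Registration required.
§7.8 years in business 12 > 11 → General Business Authorization required.
§7.9 floor area 14,700 square feet > 4,200 square feet → exempt from General Business Authorization.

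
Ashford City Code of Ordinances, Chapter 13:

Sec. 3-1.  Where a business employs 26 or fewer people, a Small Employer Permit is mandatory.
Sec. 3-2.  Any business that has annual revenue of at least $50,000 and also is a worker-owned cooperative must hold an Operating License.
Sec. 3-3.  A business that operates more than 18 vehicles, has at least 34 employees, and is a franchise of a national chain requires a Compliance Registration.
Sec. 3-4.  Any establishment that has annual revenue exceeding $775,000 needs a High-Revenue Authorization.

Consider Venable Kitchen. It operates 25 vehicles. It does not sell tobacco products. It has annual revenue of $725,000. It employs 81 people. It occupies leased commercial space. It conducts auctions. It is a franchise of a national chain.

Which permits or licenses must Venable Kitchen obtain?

Compliance Registration

Sec. 3-1. employees 81 > 26 → Small Employer Permit not required.
Sec. 3-2. revenue $725,000 ≥ $50,000; is a franchise of a national chain (not: is a worker-owned cooperative) → Operating License not required.
Sec. 3-3. vehicles 25 > 18; employees 81 ≥ 34; is a franchise of a national chain → Compliance Registration required.
Sec. 3-4. revenue $725,000 ≤ $775,000 → High-Revenue Authorization not required.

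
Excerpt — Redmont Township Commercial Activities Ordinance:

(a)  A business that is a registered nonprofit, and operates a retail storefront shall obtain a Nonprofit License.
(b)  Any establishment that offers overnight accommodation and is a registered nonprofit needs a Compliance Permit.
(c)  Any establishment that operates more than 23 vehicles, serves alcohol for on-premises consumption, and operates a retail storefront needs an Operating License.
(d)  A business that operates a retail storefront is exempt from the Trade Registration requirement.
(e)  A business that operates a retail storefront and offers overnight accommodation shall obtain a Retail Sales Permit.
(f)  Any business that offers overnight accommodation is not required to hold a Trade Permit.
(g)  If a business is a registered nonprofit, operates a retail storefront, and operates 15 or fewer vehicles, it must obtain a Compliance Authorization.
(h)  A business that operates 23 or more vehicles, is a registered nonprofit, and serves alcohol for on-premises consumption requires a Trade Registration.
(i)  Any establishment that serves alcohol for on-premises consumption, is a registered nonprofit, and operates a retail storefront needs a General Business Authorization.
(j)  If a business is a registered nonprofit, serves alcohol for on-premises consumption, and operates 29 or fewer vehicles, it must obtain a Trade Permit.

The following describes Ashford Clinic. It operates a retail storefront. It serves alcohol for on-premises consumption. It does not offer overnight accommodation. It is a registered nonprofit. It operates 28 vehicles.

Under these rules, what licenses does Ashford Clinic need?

(a) is a registered nonprofit; operates a retail storefront → Nonprofit License required.
(b) does not offer overnight accommodation; is a registered nonprofit → Compliance Permit not required.
(c) vehicles 28 > 23; serves alcohol for on-premises consumption; operates a retail storefront → Operating License required.
(d) operates a retail storefront → exempt from Trade Registration.
(e) operates a retail storefront; does not offer overnight accommodation → Retail Sales Permit not required.
(f) does not offer overnight accommodation → Trade Permit exemption does not apply.
(g) is a registered nonprofit; operates a retail storefront; vehicles 28 > 15 → Compliance Authorization not required.
(h) vehicles 28 ≥ 23; is a registered nonprofit; serves alcohol for on-premises consumption → Trade Registration required.
(i) serves alcohol for on-premises consumption; is a registered nonprofit; operates a retail storefront → General Business Authorization required.
(j) is a registered nonprofit; serves alcohol for on-premises consumption; vehicles 28 ≤ 29 → Trade Permit required.

General Business Authorization, Nonprofit License, Operating License, Trade Permit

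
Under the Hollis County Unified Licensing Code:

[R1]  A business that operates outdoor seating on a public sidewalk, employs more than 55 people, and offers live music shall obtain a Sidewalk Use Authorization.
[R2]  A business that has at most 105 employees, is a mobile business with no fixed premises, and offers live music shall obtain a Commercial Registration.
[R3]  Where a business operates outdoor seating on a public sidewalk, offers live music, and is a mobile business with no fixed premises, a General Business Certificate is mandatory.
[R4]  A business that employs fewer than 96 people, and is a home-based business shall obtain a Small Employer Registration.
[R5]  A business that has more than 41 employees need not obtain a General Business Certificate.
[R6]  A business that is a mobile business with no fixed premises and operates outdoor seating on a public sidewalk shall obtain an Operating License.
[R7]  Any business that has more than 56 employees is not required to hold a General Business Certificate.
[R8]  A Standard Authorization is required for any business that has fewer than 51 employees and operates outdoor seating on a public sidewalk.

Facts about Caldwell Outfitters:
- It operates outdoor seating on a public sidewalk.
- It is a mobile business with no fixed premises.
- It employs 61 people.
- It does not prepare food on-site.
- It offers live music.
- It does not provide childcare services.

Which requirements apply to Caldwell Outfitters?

[R1] operates outdoor seating on a public sidewalk; employees 61 > 55; offers live music → Sidewalk Use Authorization required.
[R2] employees 61 ≤ 105; is a mobile business with no fixed premises; offers live music → Commercial Registration required.
[R3] operates outdoor seating on a public sidewalk; offers live music; is a mobile business with no fixed premises → General Business Certificate required.
[R4] employees 61 < 96; is a mobile business with no fixed premises (not: is a home-based business) → Small Employer Registration not required.
[R5] employees 61 > 41 → exempt from General Business Certificate.
[R6] is a mobile business with no fixed premises; operates outdoor seating on a public sidewalk → Operating License required.
[R7] employees 61 > 56 → exempt from General Business Certificate.
[R8] employees 61 ≥ 51; operates outdoor seating on a public sidewalk → Standard Authorization not required.

Commercial Registration, Operating License, Sidewalk Use Authorization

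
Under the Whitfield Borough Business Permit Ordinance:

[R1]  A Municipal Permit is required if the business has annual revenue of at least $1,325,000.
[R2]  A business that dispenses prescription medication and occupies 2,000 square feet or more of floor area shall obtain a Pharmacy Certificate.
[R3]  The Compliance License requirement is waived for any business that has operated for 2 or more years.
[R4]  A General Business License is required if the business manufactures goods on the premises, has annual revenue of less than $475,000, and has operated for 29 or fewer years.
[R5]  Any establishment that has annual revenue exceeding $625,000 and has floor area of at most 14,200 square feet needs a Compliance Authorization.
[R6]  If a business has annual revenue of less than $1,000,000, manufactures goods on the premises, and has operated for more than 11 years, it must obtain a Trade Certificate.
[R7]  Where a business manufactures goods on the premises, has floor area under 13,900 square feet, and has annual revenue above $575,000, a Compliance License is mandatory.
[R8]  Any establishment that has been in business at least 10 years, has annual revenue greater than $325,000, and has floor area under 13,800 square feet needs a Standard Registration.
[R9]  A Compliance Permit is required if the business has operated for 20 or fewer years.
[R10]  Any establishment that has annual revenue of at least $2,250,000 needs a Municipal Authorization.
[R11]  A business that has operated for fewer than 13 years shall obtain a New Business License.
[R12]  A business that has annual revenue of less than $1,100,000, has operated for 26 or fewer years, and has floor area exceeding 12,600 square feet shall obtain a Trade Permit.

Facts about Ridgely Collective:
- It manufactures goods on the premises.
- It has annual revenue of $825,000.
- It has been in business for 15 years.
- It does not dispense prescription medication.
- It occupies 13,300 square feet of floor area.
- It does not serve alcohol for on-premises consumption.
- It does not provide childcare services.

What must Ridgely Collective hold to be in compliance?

Compliance Authorization, Compliance Permit, Standard Registration, Trade Certificate, Trade Permit

[R1] revenue $825,000 < $1,325,000 → Municipal Permit not required.
[R2] does not dispense prescription medication; floor area 13,300 square feet ≥ 2,000 square feet → Pharmacy Certificate not required.
[R3] years in business 15 ≥ 2 → exempt from Compliance License.
[R4] manufactures goods on the premises; revenue $825,000 ≥ $475,000; years in business 15 ≤ 29 → General Business License not required.
[R5] revenue $825,000 > $625,000; floor area 13,300 square feet ≤ 14,200 square feet → Compliance Authorization required.
[R6] revenue $825,000 < $1,000,000; manufactures goods on the premises; years in business 15 > 11 → Trade Certificate required.
[R7] manufactures goods on the premises; floor area 13,300 square feet < 13,900 square feet; revenue $825,000 > $575,000 → Compliance License required.
[R8] years in business 15 ≥ 10; revenue $825,000 > $325,000; floor area 13,300 square feet < 13,800 square feet → Standard Registration required.
[R9] years in business 15 ≤ 20 → Compliance Permit required.
[R10] revenue $825,000 < $2,250,000 → Municipal Authorization not required.
[R11] years in business 15 ≥ 13 → New Business License not required.
[R12] revenue $825,000 < $1,100,000; years in business 15 ≤ 26; floor area 13,300 square feet > 12,600 square feet → Trade Permit required.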